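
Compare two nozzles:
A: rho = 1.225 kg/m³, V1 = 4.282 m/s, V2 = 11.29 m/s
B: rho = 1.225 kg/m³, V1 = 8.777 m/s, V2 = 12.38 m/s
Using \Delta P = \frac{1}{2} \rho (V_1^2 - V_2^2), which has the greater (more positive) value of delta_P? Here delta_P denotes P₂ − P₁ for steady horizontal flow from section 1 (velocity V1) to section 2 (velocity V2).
delta_P(A) = -0.06684 kPa, delta_P(B) = -0.04669 kPa. Answer: B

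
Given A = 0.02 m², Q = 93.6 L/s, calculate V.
Formula: Q = A V
Substituting knowns: 93.6 = 0.02·V·1000
Solving for V: V = (93.6/1000)/0.02 = 4.68 m/s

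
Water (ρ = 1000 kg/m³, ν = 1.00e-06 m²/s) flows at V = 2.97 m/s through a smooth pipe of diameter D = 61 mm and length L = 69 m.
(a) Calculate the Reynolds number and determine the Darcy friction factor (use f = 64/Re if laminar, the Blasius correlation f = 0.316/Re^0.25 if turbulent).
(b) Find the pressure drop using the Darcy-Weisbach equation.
(a) Re = V·D/ν = 2.97·0.061/1.00e-06 = 181170 → turbulent (Re > 4000); f = 0.316/Re^0.25 = 0.316/181170^0.25 = 0.015317 (Blasius is strictly valid for Re ≲ 1e5; used here as the smooth-pipe estimate the problem specifies)
(b) Darcy-Weisbach: ΔP = f·(L/D)·½ρV²/1000 = 0.015317·(69/0.061)·½·1000·2.97²/1000 = 76.41 kPa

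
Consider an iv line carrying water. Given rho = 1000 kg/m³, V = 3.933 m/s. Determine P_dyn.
Formula: P_{dyn} = \frac{1}{2} \rho V^2
P_dyn = 0.5·1000·3.933²/1000 = 7.734 kPa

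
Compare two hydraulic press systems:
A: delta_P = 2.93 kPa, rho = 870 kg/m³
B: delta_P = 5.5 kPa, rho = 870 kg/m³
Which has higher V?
V(A) = 2.595 m/s, V(B) = 3.556 m/s. Answer: B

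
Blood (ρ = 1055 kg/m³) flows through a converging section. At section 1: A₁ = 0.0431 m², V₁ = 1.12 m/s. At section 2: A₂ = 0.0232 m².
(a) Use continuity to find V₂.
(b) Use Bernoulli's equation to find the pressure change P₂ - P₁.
(a) Continuity: A₁V₁=A₂V₂ -> V₂=A₁V₁/A₂=0.0431*1.12/0.0232=2.08 m/s
(b) Bernoulli: P₂-P₁=0.5*rho*(V₁^2-V₂^2)/1000=0.5*1055*(1.12^2-2.08^2)/1000=-1.62 kPa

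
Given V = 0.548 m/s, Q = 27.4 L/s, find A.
Formula: Q = A V
Substituting knowns: 27.4 = A·0.548·1000
Solving for A: A = (27.4/1000)/0.548 = 0.05 m²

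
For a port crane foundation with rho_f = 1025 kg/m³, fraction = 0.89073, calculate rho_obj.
Formula: f_{sub} = \frac{\rho_{obj}}{\rho_f}
Substituting knowns: 0.89073 = rho_obj/1025
Solving for rho_obj: rho_obj = 0.89073·1025 = 913 kg/m³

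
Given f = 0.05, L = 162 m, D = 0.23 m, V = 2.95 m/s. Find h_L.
Formula: h_L = f \frac{L}{D} \frac{V^2}{2g}
h_L = 0.05·(162/0.23)·2.95²/(2·9.81) = 15.62 m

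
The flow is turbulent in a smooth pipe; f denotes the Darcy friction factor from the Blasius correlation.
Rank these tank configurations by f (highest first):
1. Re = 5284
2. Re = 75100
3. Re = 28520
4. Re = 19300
Case 1: f = 0.03706
Case 2: f = 0.01909
Case 3: f = 0.02432
Case 4: f = 0.02681
Ranking (highest first): 1, 4, 3, 2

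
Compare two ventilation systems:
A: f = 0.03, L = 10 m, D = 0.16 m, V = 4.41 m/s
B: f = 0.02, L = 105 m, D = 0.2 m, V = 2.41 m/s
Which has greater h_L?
h_L(A) = 1.859 m, h_L(B) = 3.108 m. Answer: B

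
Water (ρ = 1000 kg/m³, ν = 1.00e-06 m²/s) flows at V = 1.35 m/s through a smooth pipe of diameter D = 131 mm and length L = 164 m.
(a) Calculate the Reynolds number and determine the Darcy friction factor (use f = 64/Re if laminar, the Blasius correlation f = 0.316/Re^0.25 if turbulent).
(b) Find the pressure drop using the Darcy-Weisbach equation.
(a) Re = V·D/ν = 1.35·0.131/1.00e-06 = 176850 → turbulent (Re > 4000); f = 0.316/Re^0.25 = 0.316/176850^0.25 = 0.015409 (Blasius is strictly valid for Re ≲ 1e5; used here as the smooth-pipe estimate the problem specifies)
(b) Darcy-Weisbach: ΔP = f·(L/D)·½ρV²/1000 = 0.015409·(164/0.131)·½·1000·1.35²/1000 = 17.58 kPa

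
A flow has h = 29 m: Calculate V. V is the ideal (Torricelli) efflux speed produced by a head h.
Formula: V = \sqrt{2 g h}
V = √(2·9.81·29) = 23.85 m/s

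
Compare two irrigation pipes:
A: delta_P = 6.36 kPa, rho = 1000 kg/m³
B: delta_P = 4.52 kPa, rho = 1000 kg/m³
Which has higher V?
V(A) = 3.567 m/s, V(B) = 3.007 m/s. Answer: A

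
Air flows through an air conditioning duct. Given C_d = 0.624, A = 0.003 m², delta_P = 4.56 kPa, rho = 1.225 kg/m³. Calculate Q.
Formula: Q = C_d A \sqrt{\frac{2 \Delta P}{\rho}}
Q = 0.624·0.003·√(2·(4.56·1000)/1.225)·1000 = 161.5 L/s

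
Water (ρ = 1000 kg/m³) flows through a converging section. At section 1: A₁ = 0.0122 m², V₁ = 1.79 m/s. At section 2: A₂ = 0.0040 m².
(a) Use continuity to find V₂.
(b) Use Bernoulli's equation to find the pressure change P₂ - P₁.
(a) Continuity: A₁V₁=A₂V₂ -> V₂=A₁V₁/A₂=0.0122*1.79/0.0040=5.46 m/s
(b) Bernoulli: P₂-P₁=0.5*rho*(V₁^2-V₂^2)/1000=0.5*1000*(1.79^2-5.46^2)/1000=-13.3 kPa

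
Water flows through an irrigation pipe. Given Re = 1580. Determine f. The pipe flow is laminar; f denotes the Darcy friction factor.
Formula: f = \frac{64}{Re}
f = 64/1580 = 0.04051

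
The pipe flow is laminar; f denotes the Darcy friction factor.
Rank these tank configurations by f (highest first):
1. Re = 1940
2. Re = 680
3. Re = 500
Case 1: f = 0.03299
Case 2: f = 0.09412
Case 3: f = 0.128
Ranking (highest first): 3, 2, 1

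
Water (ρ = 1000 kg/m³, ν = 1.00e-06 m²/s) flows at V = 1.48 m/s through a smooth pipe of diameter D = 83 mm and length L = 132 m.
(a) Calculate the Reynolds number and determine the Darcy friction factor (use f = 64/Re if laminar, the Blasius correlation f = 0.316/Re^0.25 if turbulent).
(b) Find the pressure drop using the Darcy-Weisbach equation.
(a) Re = V·D/ν = 1.48·0.083/1.00e-06 = 122840 → turbulent (Re > 4000); f = 0.316/Re^0.25 = 0.316/122840^0.25 = 0.016879 (Blasius is strictly valid for Re ≲ 1e5; used here as the smooth-pipe estimate the problem specifies)
(b) Darcy-Weisbach: ΔP = f·(L/D)·½ρV²/1000 = 0.016879·(132/0.083)·½·1000·1.48²/1000 = 29.4 kPa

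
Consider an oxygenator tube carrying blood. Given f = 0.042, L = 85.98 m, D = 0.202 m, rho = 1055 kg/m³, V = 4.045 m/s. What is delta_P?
Formula: \Delta P = f \frac{L}{D} \frac{\rho V^2}{2}
delta_P = 0.042·(85.98/0.202)·0.5·1055·4.045²/1000 = 154.3 kPa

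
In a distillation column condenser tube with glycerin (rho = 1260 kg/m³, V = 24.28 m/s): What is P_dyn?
Formula: P_{dyn} = \frac{1}{2} \rho V^2
P_dyn = 0.5·1260·24.28²/1000 = 371.4 kPa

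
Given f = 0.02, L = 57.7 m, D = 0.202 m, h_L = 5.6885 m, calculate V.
Formula: h_L = f \frac{L}{D} \frac{V^2}{2g}
Substituting knowns: 5.6885 = 0.02·(57.7/0.202)·V²/(2·9.81)
Solving for V: V = √(5.6885·2·9.81/(0.02·(57.7/0.202))) = 4.42 m/s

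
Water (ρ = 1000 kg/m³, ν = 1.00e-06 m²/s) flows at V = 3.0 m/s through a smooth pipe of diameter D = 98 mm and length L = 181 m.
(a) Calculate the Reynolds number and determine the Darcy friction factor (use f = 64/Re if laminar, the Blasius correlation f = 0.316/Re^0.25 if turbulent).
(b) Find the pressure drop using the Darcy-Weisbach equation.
(a) Re = V·D/ν = 3.0·0.098/1.00e-06 = 294000 → turbulent (Re > 4000); f = 0.316/Re^0.25 = 0.316/294000^0.25 = 0.013571 (Blasius is strictly valid for Re ≲ 1e5; used here as the smooth-pipe estimate the problem specifies)
(b) Darcy-Weisbach: ΔP = f·(L/D)·½ρV²/1000 = 0.013571·(181/0.098)·½·1000·3.0²/1000 = 112.8 kPa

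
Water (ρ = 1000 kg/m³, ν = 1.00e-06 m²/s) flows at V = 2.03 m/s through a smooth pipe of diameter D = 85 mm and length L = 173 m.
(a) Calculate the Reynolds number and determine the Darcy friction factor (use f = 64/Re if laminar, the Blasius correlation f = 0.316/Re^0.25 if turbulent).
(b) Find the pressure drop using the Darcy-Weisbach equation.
(a) Re = V·D/ν = 2.03·0.085/1.00e-06 = 172550 → turbulent (Re > 4000); f = 0.316/Re^0.25 = 0.316/172550^0.25 = 0.015505 (Blasius is strictly valid for Re ≲ 1e5; used here as the smooth-pipe estimate the problem specifies)
(b) Darcy-Weisbach: ΔP = f·(L/D)·½ρV²/1000 = 0.015505·(173/0.085)·½·1000·2.03²/1000 = 65.02 kPa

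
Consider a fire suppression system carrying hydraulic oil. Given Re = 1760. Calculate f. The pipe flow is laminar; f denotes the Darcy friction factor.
Formula: f = \frac{64}{Re}
f = 64/1760 = 0.03636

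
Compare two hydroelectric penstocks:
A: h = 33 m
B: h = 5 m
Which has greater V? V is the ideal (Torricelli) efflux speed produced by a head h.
V(A) = 25.45 m/s, V(B) = 9.905 m/s. Answer: A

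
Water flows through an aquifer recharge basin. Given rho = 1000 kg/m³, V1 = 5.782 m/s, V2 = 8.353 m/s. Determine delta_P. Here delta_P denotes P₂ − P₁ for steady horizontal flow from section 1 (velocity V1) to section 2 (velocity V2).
Formula: \Delta P = \frac{1}{2} \rho (V_1^2 - V_2^2)
delta_P = 0.5·1000·(5.782² − 8.353²)/1000 = -18.17 kPa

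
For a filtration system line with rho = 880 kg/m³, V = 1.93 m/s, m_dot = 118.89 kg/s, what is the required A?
Formula: \dot{m} = \rho A V
Substituting knowns: 118.89 = 880·A·1.93
Solving for A: A = 118.89/(880·1.93) = 0.07 m²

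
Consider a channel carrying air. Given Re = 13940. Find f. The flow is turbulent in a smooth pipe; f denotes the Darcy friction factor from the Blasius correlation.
Formula: f = \frac{0.316}{Re^{0.25}}
f = 0.316/13940^0.25 = 0.02908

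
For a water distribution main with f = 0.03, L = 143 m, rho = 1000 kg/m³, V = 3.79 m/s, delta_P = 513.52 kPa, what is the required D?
Formula: \Delta P = f \frac{L}{D} \frac{\rho V^2}{2}
Substituting knowns: 513.52 = 0.03·(143/D)·0.5·1000·3.79²/1000
Solving for D: D = 0.03·143·0.5·1000·3.79²/(513.52·1000) = 0.06 m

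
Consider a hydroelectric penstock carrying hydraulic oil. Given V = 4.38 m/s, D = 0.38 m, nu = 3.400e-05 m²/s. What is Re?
Formula: Re = \frac{V D}{\nu}
Re = 4.38·0.38/3.400e-05 = 48953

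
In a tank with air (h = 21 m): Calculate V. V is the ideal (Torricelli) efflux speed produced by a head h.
Formula: V = \sqrt{2 g h}
V = √(2·9.81·21) = 20.3 m/s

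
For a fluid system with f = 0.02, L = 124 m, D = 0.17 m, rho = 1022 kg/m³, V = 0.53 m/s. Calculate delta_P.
Formula: \Delta P = f \frac{L}{D} \frac{\rho V^2}{2}
delta_P = 0.02·(124/0.17)·0.5·1022·0.53²/1000 = 2.094 kPa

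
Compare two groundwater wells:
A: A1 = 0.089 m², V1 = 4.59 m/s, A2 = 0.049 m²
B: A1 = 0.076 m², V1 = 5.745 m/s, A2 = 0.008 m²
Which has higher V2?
V2(A) = 8.337 m/s, V2(B) = 54.58 m/s. Answer: B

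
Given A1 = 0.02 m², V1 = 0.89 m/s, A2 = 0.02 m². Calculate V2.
Formula: V_2 = \frac{A_1 V_1}{A_2}
V2 = 0.02·0.89/0.02 = 0.89 m/s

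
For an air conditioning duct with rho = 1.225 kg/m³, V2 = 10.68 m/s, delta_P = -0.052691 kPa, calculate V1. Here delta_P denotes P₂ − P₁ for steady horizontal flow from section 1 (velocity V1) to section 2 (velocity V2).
Formula: \Delta P = \frac{1}{2} \rho (V_1^2 - V_2^2)
Substituting knowns: -0.052691 = 0.5·1.225·(V1² − 10.68²)/1000
Solving for V1: V1 = √(10.68² + 2·(-0.052691·1000)/1.225) = 5.295 m/s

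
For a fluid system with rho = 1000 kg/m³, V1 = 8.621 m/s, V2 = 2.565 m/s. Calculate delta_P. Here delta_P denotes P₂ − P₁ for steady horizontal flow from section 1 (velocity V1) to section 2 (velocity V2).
Formula: \Delta P = \frac{1}{2} \rho (V_1^2 - V_2^2)
delta_P = 0.5·1000·(8.621² − 2.565²)/1000 = 33.87 kPa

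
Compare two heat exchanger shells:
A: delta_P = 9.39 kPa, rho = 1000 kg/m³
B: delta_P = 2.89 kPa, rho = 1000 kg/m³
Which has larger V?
V(A) = 4.334 m/s, V(B) = 2.404 m/s. Answer: A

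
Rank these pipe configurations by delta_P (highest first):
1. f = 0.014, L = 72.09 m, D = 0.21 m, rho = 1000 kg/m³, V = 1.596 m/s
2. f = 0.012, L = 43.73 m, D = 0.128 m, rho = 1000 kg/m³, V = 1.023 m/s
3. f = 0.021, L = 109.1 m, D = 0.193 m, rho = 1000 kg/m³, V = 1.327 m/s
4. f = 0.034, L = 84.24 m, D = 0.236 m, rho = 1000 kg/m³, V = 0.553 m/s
Case 1: delta_P = 6.121 kPa
Case 2: delta_P = 2.145 kPa
Case 3: delta_P = 10.45 kPa
Case 4: delta_P = 1.856 kPa
Ranking (highest first): 3, 1, 2, 4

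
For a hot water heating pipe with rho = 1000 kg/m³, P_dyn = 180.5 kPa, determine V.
Formula: P_{dyn} = \frac{1}{2} \rho V^2
Substituting knowns: 180.5 = 0.5·1000·V²/1000
Solving for V: V = √(2·(180.5·1000)/1000) = 19 m/s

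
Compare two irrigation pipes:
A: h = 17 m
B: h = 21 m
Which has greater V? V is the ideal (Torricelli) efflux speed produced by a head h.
V(A) = 18.26 m/s, V(B) = 20.3 m/s. Answer: B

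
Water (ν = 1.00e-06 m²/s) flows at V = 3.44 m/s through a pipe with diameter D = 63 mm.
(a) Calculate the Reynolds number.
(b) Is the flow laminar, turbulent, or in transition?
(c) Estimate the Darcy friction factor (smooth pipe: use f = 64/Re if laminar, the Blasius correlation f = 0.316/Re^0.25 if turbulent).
(a) Re = V·D/ν = 3.44·0.063/1.00e-06 = 216720
(b) Flow regime: turbulent (Re > 4000)
(c) Friction factor: f = 0.316/Re^0.25 = 0.316/216720^0.25 = 0.01465 (Blasius is strictly valid for Re ≲ 1e5; used here as the smooth-pipe estimate the problem specifies)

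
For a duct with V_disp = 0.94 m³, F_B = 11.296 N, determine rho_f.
Formula: F_B = \rho_f g V_{disp}
Substituting knowns: 11.296 = rho_f·9.81·0.94
Solving for rho_f: rho_f = 11.296/(9.81·0.94) = 1.225 kg/m³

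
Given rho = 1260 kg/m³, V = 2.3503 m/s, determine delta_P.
Formula: V = \sqrt{\frac{2 \Delta P}{\rho}}
Substituting knowns: 2.3503 = √(2·(delta_P·1000)/1260)
Solving for delta_P: delta_P = 2.3503²·1260/2/1000 = 3.48 kPa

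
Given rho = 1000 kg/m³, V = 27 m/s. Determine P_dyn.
Formula: P_{dyn} = \frac{1}{2} \rho V^2
P_dyn = 0.5·1000·27²/1000 = 364.5 kPa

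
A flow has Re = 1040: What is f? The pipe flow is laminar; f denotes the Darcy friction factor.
Formula: f = \frac{64}{Re}
f = 64/1040 = 0.06154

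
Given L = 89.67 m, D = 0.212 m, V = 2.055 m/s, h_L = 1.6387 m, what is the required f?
Formula: h_L = f \frac{L}{D} \frac{V^2}{2g}
Substituting knowns: 1.6387 = f·(89.67/0.212)·2.055²/(2·9.81)
Solving for f: f = 1.6387·2·9.81/((89.67/0.212)·2.055²) = 0.018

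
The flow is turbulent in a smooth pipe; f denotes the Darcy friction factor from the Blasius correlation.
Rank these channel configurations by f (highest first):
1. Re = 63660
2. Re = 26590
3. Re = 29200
Case 1: f = 0.01989
Case 2: f = 0.02475
Case 3: f = 0.02417
Ranking (highest first): 2, 3, 1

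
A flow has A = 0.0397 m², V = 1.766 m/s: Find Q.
Formula: Q = A V
Q = 0.0397·1.766·1000 = 70.11 L/s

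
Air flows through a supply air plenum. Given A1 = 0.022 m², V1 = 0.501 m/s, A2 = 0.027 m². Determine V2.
Formula: V_2 = \frac{A_1 V_1}{A_2}
V2 = 0.022·0.501/0.027 = 0.4082 m/s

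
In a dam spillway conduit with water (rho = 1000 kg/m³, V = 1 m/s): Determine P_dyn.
Formula: P_{dyn} = \frac{1}{2} \rho V^2
P_dyn = 0.5·1000·1²/1000 = 0.5 kPa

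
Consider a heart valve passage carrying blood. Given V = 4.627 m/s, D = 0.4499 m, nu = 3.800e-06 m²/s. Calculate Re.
Formula: Re = \frac{V D}{\nu}
Re = 4.627·0.4499/3.800e-06 = 547812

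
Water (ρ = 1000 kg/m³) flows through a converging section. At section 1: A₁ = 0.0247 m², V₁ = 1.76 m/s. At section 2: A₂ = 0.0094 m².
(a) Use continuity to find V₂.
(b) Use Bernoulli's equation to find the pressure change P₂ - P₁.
(a) Continuity: A₁V₁=A₂V₂ -> V₂=A₁V₁/A₂=0.0247*1.76/0.0094=4.62 m/s
(b) Bernoulli: P₂-P₁=0.5*rho*(V₁^2-V₂^2)/1000=0.5*1000*(1.76^2-4.62^2)/1000=-9.123 kPa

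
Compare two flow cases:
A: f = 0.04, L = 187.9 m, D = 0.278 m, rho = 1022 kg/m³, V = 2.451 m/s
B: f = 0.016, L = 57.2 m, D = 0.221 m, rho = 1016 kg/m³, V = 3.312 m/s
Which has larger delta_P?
delta_P(A) = 82.99 kPa, delta_P(B) = 23.08 kPa. Answer: A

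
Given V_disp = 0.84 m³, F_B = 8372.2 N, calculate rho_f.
Formula: F_B = \rho_f g V_{disp}
Substituting knowns: 8372.2 = rho_f·9.81·0.84
Solving for rho_f: rho_f = 8372.2/(9.81·0.84) = 1016 kg/m³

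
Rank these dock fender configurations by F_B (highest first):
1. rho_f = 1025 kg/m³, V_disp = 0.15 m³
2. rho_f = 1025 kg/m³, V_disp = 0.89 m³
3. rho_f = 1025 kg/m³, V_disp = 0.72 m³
Case 1: F_B = 1508 N
Case 2: F_B = 8949 N
Case 3: F_B = 7240 N
Ranking (highest first): 2, 3, 1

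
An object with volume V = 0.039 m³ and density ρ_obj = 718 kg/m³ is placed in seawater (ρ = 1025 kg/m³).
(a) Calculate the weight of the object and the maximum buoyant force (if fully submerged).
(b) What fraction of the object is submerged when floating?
(a) W=rho_obj*g*V=718*9.81*0.039=274.7 N; F_B(max)=rho*g*V=1025*9.81*0.039=392.2 N
(b) Floating fraction=rho_obj/rho=718/1025=0.700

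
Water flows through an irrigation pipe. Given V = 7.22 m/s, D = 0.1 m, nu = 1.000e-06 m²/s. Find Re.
Formula: Re = \frac{V D}{\nu}
Re = 7.22·0.1/1.000e-06 = 722000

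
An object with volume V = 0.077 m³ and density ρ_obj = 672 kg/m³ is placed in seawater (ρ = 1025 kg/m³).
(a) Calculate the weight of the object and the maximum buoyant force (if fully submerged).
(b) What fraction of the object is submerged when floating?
(a) W=rho_obj*g*V=672*9.81*0.077=507.6 N; F_B(max)=rho*g*V=1025*9.81*0.077=774.3 N
(b) Floating fraction=rho_obj/rho=672/1025=0.656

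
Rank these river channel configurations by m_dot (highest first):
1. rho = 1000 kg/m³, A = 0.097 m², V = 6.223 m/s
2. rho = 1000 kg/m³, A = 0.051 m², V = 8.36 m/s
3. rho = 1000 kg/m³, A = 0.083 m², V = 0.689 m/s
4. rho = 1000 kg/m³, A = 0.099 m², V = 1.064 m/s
Case 1: m_dot = 603.6 kg/s
Case 2: m_dot = 426.4 kg/s
Case 3: m_dot = 57.19 kg/s
Case 4: m_dot = 105.3 kg/s
Ranking (highest first): 1, 2, 4, 3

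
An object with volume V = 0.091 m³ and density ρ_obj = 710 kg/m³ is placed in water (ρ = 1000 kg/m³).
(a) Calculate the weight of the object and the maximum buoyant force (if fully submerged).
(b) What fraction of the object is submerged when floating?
(a) W=rho_obj*g*V=710*9.81*0.091=633.8 N; F_B(max)=rho*g*V=1000*9.81*0.091=892.7 N
(b) Floating fraction=rho_obj/rho=710/1000=0.710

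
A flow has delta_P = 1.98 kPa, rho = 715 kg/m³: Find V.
Formula: V = \sqrt{\frac{2 \Delta P}{\rho}}
V = √(2·(1.98·1000)/715) = 2.353 m/s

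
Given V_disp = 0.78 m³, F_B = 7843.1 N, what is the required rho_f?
Formula: F_B = \rho_f g V_{disp}
Substituting knowns: 7843.1 = rho_f·9.81·0.78
Solving for rho_f: rho_f = 7843.1/(9.81·0.78) = 1025 kg/m³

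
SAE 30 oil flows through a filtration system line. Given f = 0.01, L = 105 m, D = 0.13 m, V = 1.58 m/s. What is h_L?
Formula: h_L = f \frac{L}{D} \frac{V^2}{2g}
h_L = 0.01·(105/0.13)·1.58²/(2·9.81) = 1.028 m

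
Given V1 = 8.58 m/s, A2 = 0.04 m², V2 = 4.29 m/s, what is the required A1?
Formula: V_2 = \frac{A_1 V_1}{A_2}
Substituting knowns: 4.29 = A1·8.58/0.04
Solving for A1: A1 = 4.29·0.04/8.58 = 0.02 m²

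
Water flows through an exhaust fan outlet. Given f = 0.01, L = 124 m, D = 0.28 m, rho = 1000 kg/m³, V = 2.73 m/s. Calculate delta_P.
Formula: \Delta P = f \frac{L}{D} \frac{\rho V^2}{2}
delta_P = 0.01·(124/0.28)·0.5·1000·2.73²/1000 = 16.5 kPa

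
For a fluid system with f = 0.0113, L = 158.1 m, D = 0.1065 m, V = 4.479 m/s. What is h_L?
Formula: h_L = f \frac{L}{D} \frac{V^2}{2g}
h_L = 0.0113·(158.1/0.1065)·4.479²/(2·9.81) = 17.15 m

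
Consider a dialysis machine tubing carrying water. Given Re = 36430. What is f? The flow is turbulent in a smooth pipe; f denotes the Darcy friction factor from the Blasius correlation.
Formula: f = \frac{0.316}{Re^{0.25}}
f = 0.316/36430^0.25 = 0.02287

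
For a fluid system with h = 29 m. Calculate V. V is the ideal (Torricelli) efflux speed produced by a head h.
Formula: V = \sqrt{2 g h}
V = √(2·9.81·29) = 23.85 m/s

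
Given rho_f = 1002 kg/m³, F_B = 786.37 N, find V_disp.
Formula: F_B = \rho_f g V_{disp}
Substituting knowns: 786.37 = 1002·9.81·V_disp
Solving for V_disp: V_disp = 786.37/(1002·9.81) = 0.08 m³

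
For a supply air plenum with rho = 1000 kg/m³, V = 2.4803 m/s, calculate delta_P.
Formula: V = \sqrt{\frac{2 \Delta P}{\rho}}
Substituting knowns: 2.4803 = √(2·(delta_P·1000)/1000)
Solving for delta_P: delta_P = 2.4803²·1000/2/1000 = 3.076 kPa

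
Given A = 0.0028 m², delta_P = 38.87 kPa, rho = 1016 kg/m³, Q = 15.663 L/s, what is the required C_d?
Formula: Q = C_d A \sqrt{\frac{2 \Delta P}{\rho}}
Substituting knowns: 15.663 = C_d·0.0028·√(2·(38.87·1000)/1016)·1000
Solving for C_d: C_d = (15.663/1000)/(0.0028·√(2·(38.87·1000)/1016)) = 0.6395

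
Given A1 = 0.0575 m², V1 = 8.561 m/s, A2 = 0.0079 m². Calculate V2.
Formula: V_2 = \frac{A_1 V_1}{A_2}
V2 = 0.0575·8.561/0.0079 = 62.31 m/s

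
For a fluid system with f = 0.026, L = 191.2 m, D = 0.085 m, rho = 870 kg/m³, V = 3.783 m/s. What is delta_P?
Formula: \Delta P = f \frac{L}{D} \frac{\rho V^2}{2}
delta_P = 0.026·(191.2/0.085)·0.5·870·3.783²/1000 = 364.1 kPa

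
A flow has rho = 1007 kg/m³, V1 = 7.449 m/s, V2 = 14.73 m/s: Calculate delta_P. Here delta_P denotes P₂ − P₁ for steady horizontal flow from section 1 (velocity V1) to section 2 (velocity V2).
Formula: \Delta P = \frac{1}{2} \rho (V_1^2 - V_2^2)
delta_P = 0.5·1007·(7.449² − 14.73²)/1000 = -81.31 kPa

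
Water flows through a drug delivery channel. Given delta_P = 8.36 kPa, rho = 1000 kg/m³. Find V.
Formula: V = \sqrt{\frac{2 \Delta P}{\rho}}
V = √(2·(8.36·1000)/1000) = 4.089 m/s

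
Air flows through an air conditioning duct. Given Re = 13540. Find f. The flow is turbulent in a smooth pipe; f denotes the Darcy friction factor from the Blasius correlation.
Formula: f = \frac{0.316}{Re^{0.25}}
f = 0.316/13540^0.25 = 0.02929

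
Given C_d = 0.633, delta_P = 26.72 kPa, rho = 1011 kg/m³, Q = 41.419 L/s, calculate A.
Formula: Q = C_d A \sqrt{\frac{2 \Delta P}{\rho}}
Substituting knowns: 41.419 = 0.633·A·√(2·(26.72·1000)/1011)·1000
Solving for A: A = (41.419/1000)/(0.633·√(2·(26.72·1000)/1011)) = 0.009 m²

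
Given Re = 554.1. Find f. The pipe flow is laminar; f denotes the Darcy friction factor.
Formula: f = \frac{64}{Re}
f = 64/554.1 = 0.1155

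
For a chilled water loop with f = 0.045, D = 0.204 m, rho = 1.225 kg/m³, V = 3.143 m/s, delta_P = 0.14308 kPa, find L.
Formula: \Delta P = f \frac{L}{D} \frac{\rho V^2}{2}
Substituting knowns: 0.14308 = 0.045·(L/0.204)·0.5·1.225·3.143²/1000
Solving for L: L = (0.14308·1000)·0.204/(0.045·0.5·1.225·3.143²) = 107.2 m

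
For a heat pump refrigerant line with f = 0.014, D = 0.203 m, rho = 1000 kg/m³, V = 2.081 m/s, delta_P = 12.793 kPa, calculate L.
Formula: \Delta P = f \frac{L}{D} \frac{\rho V^2}{2}
Substituting knowns: 12.793 = 0.014·(L/0.203)·0.5·1000·2.081²/1000
Solving for L: L = (12.793·1000)·0.203/(0.014·0.5·1000·2.081²) = 85.67 m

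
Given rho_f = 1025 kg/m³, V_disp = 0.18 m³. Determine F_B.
Formula: F_B = \rho_f g V_{disp}
F_B = 1025·9.81·0.18 = 1810 N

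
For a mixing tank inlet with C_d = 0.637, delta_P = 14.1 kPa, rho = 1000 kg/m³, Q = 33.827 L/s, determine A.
Formula: Q = C_d A \sqrt{\frac{2 \Delta P}{\rho}}
Substituting knowns: 33.827 = 0.637·A·√(2·(14.1·1000)/1000)·1000
Solving for A: A = (33.827/1000)/(0.637·√(2·(14.1·1000)/1000)) = 0.01 m²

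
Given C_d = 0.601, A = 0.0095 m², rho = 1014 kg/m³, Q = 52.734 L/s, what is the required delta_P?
Formula: Q = C_d A \sqrt{\frac{2 \Delta P}{\rho}}
Substituting knowns: 52.734 = 0.601·0.0095·√(2·(delta_P·1000)/1014)·1000
Solving for delta_P: delta_P = ((52.734/1000)/(0.601·0.0095))²·1014/2/1000 = 43.25 kPa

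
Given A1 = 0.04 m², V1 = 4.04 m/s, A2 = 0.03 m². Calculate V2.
Formula: V_2 = \frac{A_1 V_1}{A_2}
V2 = 0.04·4.04/0.03 = 5.387 m/s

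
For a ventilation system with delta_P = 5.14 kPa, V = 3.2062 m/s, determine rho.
Formula: V = \sqrt{\frac{2 \Delta P}{\rho}}
Substituting knowns: 3.2062 = √(2·(5.14·1000)/rho)
Solving for rho: rho = 2·(5.14·1000)/3.2062² = 1000 kg/m³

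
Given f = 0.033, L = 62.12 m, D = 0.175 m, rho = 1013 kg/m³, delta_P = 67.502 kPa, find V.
Formula: \Delta P = f \frac{L}{D} \frac{\rho V^2}{2}
Substituting knowns: 67.502 = 0.033·(62.12/0.175)·0.5·1013·V²/1000
Solving for V: V = √((67.502·1000)/(0.033·(62.12/0.175)·0.5·1013)) = 3.373 m/s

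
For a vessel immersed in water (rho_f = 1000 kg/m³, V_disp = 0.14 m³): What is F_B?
Formula: F_B = \rho_f g V_{disp}
F_B = 1000·9.81·0.14 = 1373 N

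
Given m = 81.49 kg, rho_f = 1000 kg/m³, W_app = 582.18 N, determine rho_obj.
Formula: W_{app} = mg\left(1 - \frac{\rho_f}{\rho_{obj}}\right)
Substituting knowns: 582.18 = 81.49·9.81·(1 − 1000/rho_obj)
Solving for rho_obj: rho_obj = 1000/(1 − 582.18/(81.49·9.81)) = 3680 kg/m³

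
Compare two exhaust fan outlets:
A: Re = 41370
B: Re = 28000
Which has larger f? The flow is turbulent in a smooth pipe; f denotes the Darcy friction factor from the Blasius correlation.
f(A) = 0.02216, f(B) = 0.02443. Answer: B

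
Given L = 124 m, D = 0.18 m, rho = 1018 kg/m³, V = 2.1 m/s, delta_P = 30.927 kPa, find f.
Formula: \Delta P = f \frac{L}{D} \frac{\rho V^2}{2}
Substituting knowns: 30.927 = f·(124/0.18)·0.5·1018·2.1²/1000
Solving for f: f = (30.927·1000)/((124/0.18)·0.5·1018·2.1²) = 0.02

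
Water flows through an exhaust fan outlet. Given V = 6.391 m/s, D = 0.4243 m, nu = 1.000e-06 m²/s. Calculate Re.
Formula: Re = \frac{V D}{\nu}
Re = 6.391·0.4243/1.000e-06 = 2.712e+06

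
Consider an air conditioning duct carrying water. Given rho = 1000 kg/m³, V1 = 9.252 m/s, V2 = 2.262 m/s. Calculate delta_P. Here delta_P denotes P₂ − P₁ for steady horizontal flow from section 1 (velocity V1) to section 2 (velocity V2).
Formula: \Delta P = \frac{1}{2} \rho (V_1^2 - V_2^2)
delta_P = 0.5·1000·(9.252² − 2.262²)/1000 = 40.24 kPa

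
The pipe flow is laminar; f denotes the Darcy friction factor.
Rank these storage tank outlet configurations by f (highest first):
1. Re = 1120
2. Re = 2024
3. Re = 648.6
Case 1: f = 0.05714
Case 2: f = 0.03162
Case 3: f = 0.09867
Ranking (highest first): 3, 1, 2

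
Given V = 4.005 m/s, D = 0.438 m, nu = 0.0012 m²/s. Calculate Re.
Formula: Re = \frac{V D}{\nu}
Re = 4.005·0.438/0.0012 = 1462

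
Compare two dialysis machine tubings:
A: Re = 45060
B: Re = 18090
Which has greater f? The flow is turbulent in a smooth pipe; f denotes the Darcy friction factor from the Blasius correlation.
f(A) = 0.02169, f(B) = 0.02725. Answer: B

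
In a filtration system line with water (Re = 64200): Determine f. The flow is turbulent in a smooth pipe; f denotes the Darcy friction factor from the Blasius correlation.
Formula: f = \frac{0.316}{Re^{0.25}}
f = 0.316/64200^0.25 = 0.01985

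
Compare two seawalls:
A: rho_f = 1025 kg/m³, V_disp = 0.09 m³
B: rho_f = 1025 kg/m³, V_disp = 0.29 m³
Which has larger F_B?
F_B(A) = 905 N, F_B(B) = 2916 N. Answer: B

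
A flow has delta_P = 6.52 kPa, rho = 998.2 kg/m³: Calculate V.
Formula: V = \sqrt{\frac{2 \Delta P}{\rho}}
V = √(2·(6.52·1000)/998.2) = 3.614 m/s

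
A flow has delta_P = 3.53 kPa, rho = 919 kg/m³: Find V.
Formula: V = \sqrt{\frac{2 \Delta P}{\rho}}
V = √(2·(3.53·1000)/919) = 2.772 m/s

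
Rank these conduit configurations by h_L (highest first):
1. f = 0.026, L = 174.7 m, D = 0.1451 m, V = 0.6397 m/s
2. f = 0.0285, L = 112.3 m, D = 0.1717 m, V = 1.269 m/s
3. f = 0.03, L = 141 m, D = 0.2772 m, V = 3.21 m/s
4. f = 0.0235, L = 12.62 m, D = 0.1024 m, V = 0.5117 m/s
Case 1: h_L = 0.6529 m
Case 2: h_L = 1.53 m
Case 3: h_L = 8.014 m
Case 4: h_L = 0.03865 m
Ranking (highest first): 3, 2, 1, 4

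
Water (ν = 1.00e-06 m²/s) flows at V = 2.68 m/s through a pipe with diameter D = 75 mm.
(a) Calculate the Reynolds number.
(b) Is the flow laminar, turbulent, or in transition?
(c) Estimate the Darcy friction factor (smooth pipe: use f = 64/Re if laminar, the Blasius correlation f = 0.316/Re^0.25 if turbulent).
(a) Re = V·D/ν = 2.68·0.075/1.00e-06 = 201000
(b) Flow regime: turbulent (Re > 4000)
(c) Friction factor: f = 0.316/Re^0.25 = 0.316/201000^0.25 = 0.01492 (Blasius is strictly valid for Re ≲ 1e5; used here as the smooth-pipe estimate the problem specifies)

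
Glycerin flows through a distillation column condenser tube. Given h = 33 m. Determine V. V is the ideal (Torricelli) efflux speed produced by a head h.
Formula: V = \sqrt{2 g h}
V = √(2·9.81·33) = 25.45 m/s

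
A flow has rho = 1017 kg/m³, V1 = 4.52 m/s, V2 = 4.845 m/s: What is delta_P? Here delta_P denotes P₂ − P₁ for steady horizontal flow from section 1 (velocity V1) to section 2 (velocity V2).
Formula: \Delta P = \frac{1}{2} \rho (V_1^2 - V_2^2)
delta_P = 0.5·1017·(4.52² − 4.845²)/1000 = -1.548 kPa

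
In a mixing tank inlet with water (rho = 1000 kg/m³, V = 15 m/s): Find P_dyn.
Formula: P_{dyn} = \frac{1}{2} \rho V^2
P_dyn = 0.5·1000·15²/1000 = 112.5 kPa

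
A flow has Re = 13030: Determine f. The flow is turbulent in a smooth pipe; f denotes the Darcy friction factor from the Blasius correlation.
Formula: f = \frac{0.316}{Re^{0.25}}
f = 0.316/13030^0.25 = 0.02958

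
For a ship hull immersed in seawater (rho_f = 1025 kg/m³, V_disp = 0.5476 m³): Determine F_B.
Formula: F_B = \rho_f g V_{disp}
F_B = 1025·9.81·0.5476 = 5506 N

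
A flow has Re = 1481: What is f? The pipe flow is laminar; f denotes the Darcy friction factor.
Formula: f = \frac{64}{Re}
f = 64/1481 = 0.04321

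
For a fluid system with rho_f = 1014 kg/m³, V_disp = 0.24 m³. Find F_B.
Formula: F_B = \rho_f g V_{disp}
F_B = 1014·9.81·0.24 = 2387 N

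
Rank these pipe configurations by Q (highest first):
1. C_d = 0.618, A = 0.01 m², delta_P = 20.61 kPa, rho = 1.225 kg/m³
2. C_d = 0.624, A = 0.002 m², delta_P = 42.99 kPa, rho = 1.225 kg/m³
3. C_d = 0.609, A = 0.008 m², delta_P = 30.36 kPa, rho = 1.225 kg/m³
Case 1: Q = 1134 L/s
Case 2: Q = 330.6 L/s
Case 3: Q = 1085 L/s
Ranking (highest first): 1, 3, 2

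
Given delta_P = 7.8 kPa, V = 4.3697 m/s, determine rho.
Formula: V = \sqrt{\frac{2 \Delta P}{\rho}}
Substituting knowns: 4.3697 = √(2·(7.8·1000)/rho)
Solving for rho: rho = 2·(7.8·1000)/4.3697² = 817 kg/m³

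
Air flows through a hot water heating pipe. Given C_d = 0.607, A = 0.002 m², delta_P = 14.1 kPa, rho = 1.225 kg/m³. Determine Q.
Formula: Q = C_d A \sqrt{\frac{2 \Delta P}{\rho}}
Q = 0.607·0.002·√(2·(14.1·1000)/1.225)·1000 = 184.2 L/s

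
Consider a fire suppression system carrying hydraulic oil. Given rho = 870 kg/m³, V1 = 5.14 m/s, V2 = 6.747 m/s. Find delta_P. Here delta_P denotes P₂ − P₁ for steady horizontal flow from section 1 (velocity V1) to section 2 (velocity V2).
Formula: \Delta P = \frac{1}{2} \rho (V_1^2 - V_2^2)
delta_P = 0.5·870·(5.14² − 6.747²)/1000 = -8.31 kPa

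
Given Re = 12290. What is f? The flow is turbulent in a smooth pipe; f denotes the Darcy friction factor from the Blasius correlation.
Formula: f = \frac{0.316}{Re^{0.25}}
f = 0.316/12290^0.25 = 0.03001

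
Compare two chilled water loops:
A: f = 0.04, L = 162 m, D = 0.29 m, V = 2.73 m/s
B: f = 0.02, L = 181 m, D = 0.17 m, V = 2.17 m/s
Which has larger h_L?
h_L(A) = 8.488 m, h_L(B) = 5.111 m. Answer: A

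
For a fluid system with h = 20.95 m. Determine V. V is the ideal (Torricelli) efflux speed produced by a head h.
Formula: V = \sqrt{2 g h}
V = √(2·9.81·20.95) = 20.27 m/s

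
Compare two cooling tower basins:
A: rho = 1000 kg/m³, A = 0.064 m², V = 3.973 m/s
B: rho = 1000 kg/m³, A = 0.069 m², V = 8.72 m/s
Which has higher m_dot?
m_dot(A) = 254.3 kg/s, m_dot(B) = 601.7 kg/s. Answer: B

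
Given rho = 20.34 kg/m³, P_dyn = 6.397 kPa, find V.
Formula: P_{dyn} = \frac{1}{2} \rho V^2
Substituting knowns: 6.397 = 0.5·20.34·V²/1000
Solving for V: V = √(2·(6.397·1000)/20.34) = 25.08 m/s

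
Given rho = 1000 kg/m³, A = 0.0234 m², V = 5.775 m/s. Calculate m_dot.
Formula: \dot{m} = \rho A V
m_dot = 1000·0.0234·5.775 = 135.1 kg/s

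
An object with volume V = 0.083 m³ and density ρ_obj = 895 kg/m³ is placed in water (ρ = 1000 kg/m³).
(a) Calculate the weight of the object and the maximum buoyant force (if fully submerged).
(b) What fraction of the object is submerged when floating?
(a) W=rho_obj*g*V=895*9.81*0.083=728.7 N; F_B(max)=rho*g*V=1000*9.81*0.083=814.2 N
(b) Floating fraction=rho_obj/rho=895/1000=0.895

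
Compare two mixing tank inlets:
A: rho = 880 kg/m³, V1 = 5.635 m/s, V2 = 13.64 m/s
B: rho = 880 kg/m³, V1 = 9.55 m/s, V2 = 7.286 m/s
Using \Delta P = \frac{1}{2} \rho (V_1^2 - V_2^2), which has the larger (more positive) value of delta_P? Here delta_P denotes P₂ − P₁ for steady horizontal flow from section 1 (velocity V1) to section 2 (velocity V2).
delta_P(A) = -67.89 kPa, delta_P(B) = 16.77 kPa. Answer: B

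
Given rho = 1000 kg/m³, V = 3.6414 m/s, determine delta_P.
Formula: V = \sqrt{\frac{2 \Delta P}{\rho}}
Substituting knowns: 3.6414 = √(2·(delta_P·1000)/1000)
Solving for delta_P: delta_P = 3.6414²·1000/2/1000 = 6.63 kPa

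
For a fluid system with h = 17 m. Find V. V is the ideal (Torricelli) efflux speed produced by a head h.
Formula: V = \sqrt{2 g h}
V = √(2·9.81·17) = 18.26 m/s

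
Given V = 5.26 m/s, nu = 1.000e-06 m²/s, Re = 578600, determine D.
Formula: Re = \frac{V D}{\nu}
Substituting knowns: 578600 = 5.26·D/1.000e-06
Solving for D: D = 578600·1.000e-06/5.26 = 0.11 m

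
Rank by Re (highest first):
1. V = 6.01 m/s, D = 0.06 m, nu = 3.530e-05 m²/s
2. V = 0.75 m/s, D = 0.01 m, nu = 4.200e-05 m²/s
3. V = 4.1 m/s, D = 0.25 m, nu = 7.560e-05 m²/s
Case 1: Re = 10215
Case 2: Re = 178.6
Case 3: Re = 13558
Ranking (highest first): 3, 1, 2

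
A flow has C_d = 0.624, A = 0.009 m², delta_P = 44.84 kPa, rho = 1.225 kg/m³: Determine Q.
Formula: Q = C_d A \sqrt{\frac{2 \Delta P}{\rho}}
Q = 0.624·0.009·√(2·(44.84·1000)/1.225)·1000 = 1520 L/s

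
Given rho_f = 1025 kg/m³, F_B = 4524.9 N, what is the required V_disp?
Formula: F_B = \rho_f g V_{disp}
Substituting knowns: 4524.9 = 1025·9.81·V_disp
Solving for V_disp: V_disp = 4524.9/(1025·9.81) = 0.45 m³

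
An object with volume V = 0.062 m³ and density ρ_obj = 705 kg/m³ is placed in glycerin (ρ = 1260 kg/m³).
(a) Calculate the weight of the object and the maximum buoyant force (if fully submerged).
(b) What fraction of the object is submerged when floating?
(a) W=rho_obj*g*V=705*9.81*0.062=428.8 N; F_B(max)=rho*g*V=1260*9.81*0.062=766.4 N
(b) Floating fraction=rho_obj/rho=705/1260=0.560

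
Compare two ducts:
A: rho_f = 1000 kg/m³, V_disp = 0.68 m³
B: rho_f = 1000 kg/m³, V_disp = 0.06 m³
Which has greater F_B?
F_B(A) = 6671 N, F_B(B) = 588.6 N. Answer: A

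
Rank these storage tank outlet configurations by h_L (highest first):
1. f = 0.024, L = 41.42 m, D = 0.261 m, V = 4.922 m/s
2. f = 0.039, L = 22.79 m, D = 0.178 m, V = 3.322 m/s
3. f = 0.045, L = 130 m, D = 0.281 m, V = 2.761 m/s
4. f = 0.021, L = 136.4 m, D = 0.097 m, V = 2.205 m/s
Case 1: h_L = 4.703 m
Case 2: h_L = 2.809 m
Case 3: h_L = 8.089 m
Case 4: h_L = 7.318 m
Ranking (highest first): 3, 4, 1, 2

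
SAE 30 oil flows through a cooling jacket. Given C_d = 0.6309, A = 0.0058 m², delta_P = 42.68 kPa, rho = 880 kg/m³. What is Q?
Formula: Q = C_d A \sqrt{\frac{2 \Delta P}{\rho}}
Q = 0.6309·0.0058·√(2·(42.68·1000)/880)·1000 = 36.04 L/s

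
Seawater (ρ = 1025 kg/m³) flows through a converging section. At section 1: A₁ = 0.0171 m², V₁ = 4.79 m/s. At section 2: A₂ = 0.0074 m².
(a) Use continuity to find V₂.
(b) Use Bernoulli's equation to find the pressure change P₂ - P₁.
(a) Continuity: A₁V₁=A₂V₂ -> V₂=A₁V₁/A₂=0.0171*4.79/0.0074=11.07 m/s
(b) Bernoulli: P₂-P₁=0.5*rho*(V₁^2-V₂^2)/1000=0.5*1025*(4.79^2-11.07^2)/1000=-51.05 kPa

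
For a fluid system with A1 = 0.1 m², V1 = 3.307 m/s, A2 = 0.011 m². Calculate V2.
Formula: V_2 = \frac{A_1 V_1}{A_2}
V2 = 0.1·3.307/0.011 = 30.06 m/s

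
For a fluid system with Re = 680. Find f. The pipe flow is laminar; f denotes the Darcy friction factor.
Formula: f = \frac{64}{Re}
f = 64/680 = 0.09412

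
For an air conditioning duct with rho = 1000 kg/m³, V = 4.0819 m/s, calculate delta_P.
Formula: V = \sqrt{\frac{2 \Delta P}{\rho}}
Substituting knowns: 4.0819 = √(2·(delta_P·1000)/1000)
Solving for delta_P: delta_P = 4.0819²·1000/2/1000 = 8.331 kPa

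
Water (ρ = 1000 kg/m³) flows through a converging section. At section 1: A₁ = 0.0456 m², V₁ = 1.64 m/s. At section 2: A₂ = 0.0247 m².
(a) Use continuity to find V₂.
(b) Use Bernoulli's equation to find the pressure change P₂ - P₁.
(a) Continuity: A₁V₁=A₂V₂ -> V₂=A₁V₁/A₂=0.0456*1.64/0.0247=3.03 m/s
(b) Bernoulli: P₂-P₁=0.5*rho*(V₁^2-V₂^2)/1000=0.5*1000*(1.64^2-3.03^2)/1000=-3.246 kPa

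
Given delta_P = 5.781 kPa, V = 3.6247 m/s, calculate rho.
Formula: V = \sqrt{\frac{2 \Delta P}{\rho}}
Substituting knowns: 3.6247 = √(2·(5.781·1000)/rho)
Solving for rho: rho = 2·(5.781·1000)/3.6247² = 880 kg/m³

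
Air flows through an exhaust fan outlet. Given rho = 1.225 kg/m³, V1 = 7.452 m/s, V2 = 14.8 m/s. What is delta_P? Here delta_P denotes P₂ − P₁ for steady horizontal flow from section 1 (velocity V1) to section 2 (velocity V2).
Formula: \Delta P = \frac{1}{2} \rho (V_1^2 - V_2^2)
delta_P = 0.5·1.225·(7.452² − 14.8²)/1000 = -0.1001 kPa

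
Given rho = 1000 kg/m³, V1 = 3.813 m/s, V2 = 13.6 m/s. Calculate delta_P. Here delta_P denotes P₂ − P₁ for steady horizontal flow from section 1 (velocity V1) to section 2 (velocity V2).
Formula: \Delta P = \frac{1}{2} \rho (V_1^2 - V_2^2)
delta_P = 0.5·1000·(3.813² − 13.6²)/1000 = -85.21 kPa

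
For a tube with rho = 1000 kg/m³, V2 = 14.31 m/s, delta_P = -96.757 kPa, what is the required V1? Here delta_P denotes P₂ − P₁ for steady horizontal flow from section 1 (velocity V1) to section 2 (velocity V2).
Formula: \Delta P = \frac{1}{2} \rho (V_1^2 - V_2^2)
Substituting knowns: -96.757 = 0.5·1000·(V1² − 14.31²)/1000
Solving for V1: V1 = √(14.31² + 2·(-96.757·1000)/1000) = 3.356 m/s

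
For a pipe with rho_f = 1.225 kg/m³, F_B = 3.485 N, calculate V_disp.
Formula: F_B = \rho_f g V_{disp}
Substituting knowns: 3.485 = 1.225·9.81·V_disp
Solving for V_disp: V_disp = 3.485/(1.225·9.81) = 0.29 m³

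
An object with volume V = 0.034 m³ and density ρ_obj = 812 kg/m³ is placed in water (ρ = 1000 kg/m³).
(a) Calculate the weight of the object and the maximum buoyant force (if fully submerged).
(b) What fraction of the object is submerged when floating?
(a) W=rho_obj*g*V=812*9.81*0.034=270.8 N; F_B(max)=rho*g*V=1000*9.81*0.034=333.5 N
(b) Floating fraction=rho_obj/rho=812/1000=0.812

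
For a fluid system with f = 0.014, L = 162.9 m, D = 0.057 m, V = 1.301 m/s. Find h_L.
Formula: h_L = f \frac{L}{D} \frac{V^2}{2g}
h_L = 0.014·(162.9/0.057)·1.301²/(2·9.81) = 3.452 m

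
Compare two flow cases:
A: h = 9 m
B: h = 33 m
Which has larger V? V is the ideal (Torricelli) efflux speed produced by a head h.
V(A) = 13.29 m/s, V(B) = 25.45 m/s. Answer: B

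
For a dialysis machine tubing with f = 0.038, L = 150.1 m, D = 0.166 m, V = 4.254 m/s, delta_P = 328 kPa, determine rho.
Formula: \Delta P = f \frac{L}{D} \frac{\rho V^2}{2}
Substituting knowns: 328 = 0.038·(150.1/0.166)·0.5·rho·4.254²/1000
Solving for rho: rho = (328·1000)/(0.038·(150.1/0.166)·0.5·4.254²) = 1055 kg/m³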